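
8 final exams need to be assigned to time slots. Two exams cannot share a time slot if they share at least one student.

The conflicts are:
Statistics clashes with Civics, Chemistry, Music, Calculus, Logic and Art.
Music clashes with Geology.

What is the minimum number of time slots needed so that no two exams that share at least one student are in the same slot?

Statistics and Calculus conflict, so at least 2 time slots are needed.
2 time slots suffice: time slot 1 → {Statistics, Geology}; time slot 2 → {Civics, Chemistry, Music, Calculus, Logic, Art}. Every pair that conflicts lands in different time slots.

2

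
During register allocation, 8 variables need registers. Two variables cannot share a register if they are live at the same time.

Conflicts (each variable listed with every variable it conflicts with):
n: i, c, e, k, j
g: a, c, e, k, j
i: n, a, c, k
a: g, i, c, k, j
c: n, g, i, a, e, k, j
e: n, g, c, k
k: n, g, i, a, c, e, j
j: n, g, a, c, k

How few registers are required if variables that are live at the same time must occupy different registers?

g, a, c, k, j pairwise conflict, so at least 5 registers are needed.
A valid assignment using 5 registers: n=3, g=3, i=5, a=4, c=1, e=4, k=2, j=5. Every pair that conflicts lands in different registers.

5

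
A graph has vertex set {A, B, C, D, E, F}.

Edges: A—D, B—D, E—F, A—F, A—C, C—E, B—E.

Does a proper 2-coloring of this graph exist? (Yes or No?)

The cycle E-C-A-D-B-E has odd length 5, so it cannot be 2-colored; at least 3 colors are needed.
So 2 colors are not enough.

No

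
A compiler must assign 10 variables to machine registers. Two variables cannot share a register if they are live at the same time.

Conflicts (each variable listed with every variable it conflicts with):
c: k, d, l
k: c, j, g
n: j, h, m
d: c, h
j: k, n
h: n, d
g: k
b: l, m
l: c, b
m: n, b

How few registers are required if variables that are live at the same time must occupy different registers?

3

The cycle k-c-l-b-m-n-j-k has odd length 7, so it cannot be 2-colored; at least 3 registers are needed.
Using 3 registers: c=1, k=2, n=1, d=2, j=3, h=3, g=1, b=1, l=2, m=2. No two conflicting variables share a register.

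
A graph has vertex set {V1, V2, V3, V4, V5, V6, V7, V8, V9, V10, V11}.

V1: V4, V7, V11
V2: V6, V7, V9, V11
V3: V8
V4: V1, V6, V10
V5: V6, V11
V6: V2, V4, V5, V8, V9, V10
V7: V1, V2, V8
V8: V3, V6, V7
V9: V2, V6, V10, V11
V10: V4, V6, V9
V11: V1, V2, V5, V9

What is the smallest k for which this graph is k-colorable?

V2, V6, V9 are pairwise adjacent, so at least 3 colors are needed.
One proper 3-coloring: V1=2, V2=2, V3=1, V4=3, V5=2, V6=1, V7=1, V8=2, V9=3, V10=2, V11=1. Each edge has distinct colors on its endpoints.

3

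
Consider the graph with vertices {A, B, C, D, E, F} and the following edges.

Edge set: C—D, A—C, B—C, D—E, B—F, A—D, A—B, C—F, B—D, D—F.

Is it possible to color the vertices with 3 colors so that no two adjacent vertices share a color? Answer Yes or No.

No

B, C, D, F are pairwise adjacent (a clique of size 4), so at least 4 colors are needed.
So 3 colors are not enough.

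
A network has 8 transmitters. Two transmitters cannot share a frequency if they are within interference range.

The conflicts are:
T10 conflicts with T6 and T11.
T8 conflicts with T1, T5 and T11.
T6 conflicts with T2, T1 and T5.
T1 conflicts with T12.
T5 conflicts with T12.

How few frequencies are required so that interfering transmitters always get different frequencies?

The cycle T10-T6-T5-T8-T11-T10 has odd length 5, so it cannot be 2-colored; at least 3 frequencies are needed.
3 frequencies suffice: frequency 1 → {T8, T6, T12}; frequency 2 → {T2, T1, T5, T11}; frequency 3 → {T10}. Each listed conflict is separated.

3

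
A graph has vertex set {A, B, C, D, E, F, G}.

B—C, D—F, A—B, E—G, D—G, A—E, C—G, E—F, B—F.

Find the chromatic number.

The cycle B-A-E-G-C-B has odd length 5, so it cannot be 2-colored; at least 3 colors are needed.
One proper 3-coloring: A=2, B=1, C=3, D=1, E=1, F=2, G=2. Each edge has distinct colors on its endpoints.

3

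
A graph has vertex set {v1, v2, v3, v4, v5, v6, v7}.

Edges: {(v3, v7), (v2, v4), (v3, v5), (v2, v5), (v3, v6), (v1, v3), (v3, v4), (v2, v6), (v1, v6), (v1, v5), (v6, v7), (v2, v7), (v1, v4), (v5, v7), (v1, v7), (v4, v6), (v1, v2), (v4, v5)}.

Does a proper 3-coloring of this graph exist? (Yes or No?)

v1, v3, v6, v7 are mutually adjacent (a clique of size 4), so at least 4 colors are needed.
So 3 colors are not enough.

No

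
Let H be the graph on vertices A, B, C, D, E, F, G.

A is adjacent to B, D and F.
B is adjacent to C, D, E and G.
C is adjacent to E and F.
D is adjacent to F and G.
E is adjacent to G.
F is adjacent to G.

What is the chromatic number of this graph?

3

B, C, E form a triangle, so at least 3 colors are needed.
3 colors suffice: A=3, B=1, C=3, D=2, E=2, F=1, G=3. Every edge joins two different colors.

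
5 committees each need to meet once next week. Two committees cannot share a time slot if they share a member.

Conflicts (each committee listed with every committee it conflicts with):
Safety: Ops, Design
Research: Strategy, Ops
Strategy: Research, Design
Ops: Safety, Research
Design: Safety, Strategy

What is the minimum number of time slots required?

3

The cycle Safety-Ops-Research-Strategy-Design-Safety has odd length 5, so it cannot be 2-colored; at least 3 time slots are needed.
A valid assignment using 3 time slots: Safety=1, Research=1, Strategy=2, Ops=2, Design=3. Each listed conflict is separated.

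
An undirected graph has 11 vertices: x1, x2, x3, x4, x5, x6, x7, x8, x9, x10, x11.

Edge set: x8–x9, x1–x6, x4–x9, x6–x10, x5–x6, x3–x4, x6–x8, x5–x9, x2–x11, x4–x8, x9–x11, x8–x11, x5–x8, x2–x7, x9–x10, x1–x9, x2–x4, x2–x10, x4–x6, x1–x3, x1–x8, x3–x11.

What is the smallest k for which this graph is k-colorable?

3

x5, x8, x9 are pairwise adjacent, so at least 3 colors are needed.
3 colors suffice: color 1 → {x2, x3, x6, x9}; color 2 → {x7, x8, x10}; color 3 → {x1, x4, x5, x11}. No two adjacent vertices share a color.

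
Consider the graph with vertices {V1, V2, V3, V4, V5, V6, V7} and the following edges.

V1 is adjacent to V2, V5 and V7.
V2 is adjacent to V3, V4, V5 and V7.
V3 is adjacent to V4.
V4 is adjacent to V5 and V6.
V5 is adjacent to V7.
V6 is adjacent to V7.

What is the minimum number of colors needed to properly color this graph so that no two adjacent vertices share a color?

4

V1, V2, V5, V7 are mutually adjacent (a clique of size 4), so at least 4 colors are needed.
One proper 4-coloring: V1=yellow, V2=red, V3=green, V4=blue, V5=green, V6=red, V7=blue. No two adjacent vertices share a color.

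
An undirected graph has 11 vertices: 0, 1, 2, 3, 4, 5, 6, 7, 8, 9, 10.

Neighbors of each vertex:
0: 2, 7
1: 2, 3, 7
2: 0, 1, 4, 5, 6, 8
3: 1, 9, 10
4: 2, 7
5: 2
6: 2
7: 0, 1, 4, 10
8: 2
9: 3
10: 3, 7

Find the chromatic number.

2 and 8 are adjacent, so at least 2 colors are needed.
2 colors suffice: 0=b, 1=b, 2=a, 3=a, 4=b, 5=b, 6=b, 7=a, 8=b, 9=b, 10=b. Every edge joins two different colors.

2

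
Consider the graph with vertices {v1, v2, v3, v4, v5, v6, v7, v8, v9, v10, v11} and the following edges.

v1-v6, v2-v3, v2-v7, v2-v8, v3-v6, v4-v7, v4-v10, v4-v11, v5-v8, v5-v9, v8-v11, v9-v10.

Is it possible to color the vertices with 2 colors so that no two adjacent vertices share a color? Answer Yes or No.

The cycle v8-v11-v4-v7-v2-v8 has odd length 5, so it cannot be 2-colored; at least 3 colors are needed.
So 2 colors are not enough.

No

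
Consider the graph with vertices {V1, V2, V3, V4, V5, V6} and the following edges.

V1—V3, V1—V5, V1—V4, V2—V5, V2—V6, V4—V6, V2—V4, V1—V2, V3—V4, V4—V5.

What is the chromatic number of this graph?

V1, V2, V4, V5 are pairwise adjacent (a clique of size 4), so at least 4 colors are needed.
4 colors suffice: color 1 → {V4}; color 2 → {V2, V3}; color 3 → {V1, V6}; color 4 → {V5}. No two adjacent vertices share a color.

4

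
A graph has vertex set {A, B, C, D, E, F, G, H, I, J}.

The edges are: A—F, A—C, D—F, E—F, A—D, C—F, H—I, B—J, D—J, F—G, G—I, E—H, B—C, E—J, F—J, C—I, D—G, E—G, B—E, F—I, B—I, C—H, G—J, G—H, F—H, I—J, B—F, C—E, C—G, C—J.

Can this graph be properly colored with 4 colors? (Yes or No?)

No

C, E, F, G, J form a clique, so at least 5 colors are needed.
So 4 colors are not enough.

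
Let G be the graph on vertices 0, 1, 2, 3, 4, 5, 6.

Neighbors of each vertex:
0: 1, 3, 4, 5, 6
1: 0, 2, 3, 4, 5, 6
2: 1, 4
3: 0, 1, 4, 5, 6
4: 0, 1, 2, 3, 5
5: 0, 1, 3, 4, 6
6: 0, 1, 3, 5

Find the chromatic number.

5

0, 1, 3, 5, 6 are mutually adjacent (a clique of size 5), so at least 5 colors are needed.
5 colors suffice: color a → {1}; color b → {2, 5}; color c → {0}; color d → {4, 6}; color e → {3}. No two adjacent vertices share a color.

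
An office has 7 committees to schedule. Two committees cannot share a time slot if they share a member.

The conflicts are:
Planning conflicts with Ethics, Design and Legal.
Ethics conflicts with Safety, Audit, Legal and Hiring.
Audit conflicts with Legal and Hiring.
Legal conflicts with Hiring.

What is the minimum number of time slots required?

4

Ethics, Audit, Legal, Hiring are mutually in conflict, so at least 4 time slots are needed.
4 time slots suffice: Planning=3, Ethics=1, Safety=2, Design=1, Audit=3, Legal=2, Hiring=4. Each listed conflict is separated.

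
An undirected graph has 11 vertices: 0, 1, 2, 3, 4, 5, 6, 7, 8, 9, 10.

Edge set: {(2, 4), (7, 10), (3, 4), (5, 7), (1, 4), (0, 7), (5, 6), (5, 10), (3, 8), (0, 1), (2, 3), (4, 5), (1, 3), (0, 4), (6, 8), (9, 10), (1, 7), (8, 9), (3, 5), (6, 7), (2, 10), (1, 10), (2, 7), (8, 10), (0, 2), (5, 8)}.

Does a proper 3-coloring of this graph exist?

The chromatic number is 3. 8, 9, 10 are mutually adjacent, so at least 3 colors are needed.
3 colors suffice: color a → {4, 7, 8}; color b → {0, 3, 6, 10}; color c → {1, 2, 5, 9}.
That is already a proper 3-coloring.

Yes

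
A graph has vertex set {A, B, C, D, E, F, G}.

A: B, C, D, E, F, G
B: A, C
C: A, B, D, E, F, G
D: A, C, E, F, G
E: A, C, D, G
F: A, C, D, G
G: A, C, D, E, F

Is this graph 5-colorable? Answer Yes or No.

Yes

The chromatic number is 5. A, C, D, F, G form a clique, so at least 5 colors are needed.
5 colors suffice: color 1 → {A}; color 2 → {C}; color 3 → {B, D}; color 4 → {G}; color 5 → {E, F}.
That is already a proper 5-coloring.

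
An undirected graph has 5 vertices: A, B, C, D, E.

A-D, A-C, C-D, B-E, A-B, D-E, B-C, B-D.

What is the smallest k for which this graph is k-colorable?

4

A, B, C, D are pairwise adjacent (a clique of size 4), so at least 4 colors are needed.
One proper 4-coloring: A=4, B=1, C=3, D=2, E=3. Each edge has distinct colors on its endpoints.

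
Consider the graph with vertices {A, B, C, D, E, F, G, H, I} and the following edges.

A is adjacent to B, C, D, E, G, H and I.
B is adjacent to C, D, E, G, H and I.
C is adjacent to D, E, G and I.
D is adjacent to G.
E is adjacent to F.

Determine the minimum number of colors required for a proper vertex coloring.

5

A, B, C, D, G form a clique, so at least 5 colors are needed.
5 colors suffice: A=1, B=2, C=3, D=4, E=4, F=1, G=5, H=3, I=4. Every edge joins two different colors.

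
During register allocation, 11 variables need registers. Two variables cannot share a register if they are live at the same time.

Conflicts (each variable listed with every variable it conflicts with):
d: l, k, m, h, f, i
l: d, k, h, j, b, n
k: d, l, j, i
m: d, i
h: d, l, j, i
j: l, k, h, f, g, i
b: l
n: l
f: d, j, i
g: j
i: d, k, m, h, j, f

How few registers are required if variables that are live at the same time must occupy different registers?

l, h, j all conflict with each other, so at least 3 registers are needed.
3 registers suffice: d=2, l=1, k=3, m=3, h=3, j=2, b=2, n=2, f=3, g=1, i=1. Every pair that conflicts lands in different registers.

3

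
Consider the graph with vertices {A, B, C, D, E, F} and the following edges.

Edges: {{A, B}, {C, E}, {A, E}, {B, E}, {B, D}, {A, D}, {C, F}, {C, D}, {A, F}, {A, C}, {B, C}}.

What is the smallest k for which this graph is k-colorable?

A, B, C, D are pairwise adjacent (a clique of size 4), so at least 4 colors are needed.
4 colors suffice: color 1 → {C}; color 2 → {A}; color 3 → {B, F}; color 4 → {D, E}. Every edge joins two different colors.

4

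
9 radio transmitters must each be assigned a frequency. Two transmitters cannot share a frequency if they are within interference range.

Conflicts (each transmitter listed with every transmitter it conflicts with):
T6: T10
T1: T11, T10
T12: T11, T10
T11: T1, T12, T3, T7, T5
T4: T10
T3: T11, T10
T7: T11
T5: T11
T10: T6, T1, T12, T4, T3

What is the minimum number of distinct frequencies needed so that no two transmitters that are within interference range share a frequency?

T6 and T10 conflict, so at least 2 frequencies are needed.
2 frequencies suffice: frequency 1 → {T11, T10}; frequency 2 → {T6, T1, T12, T4, T3, T7, T5}. Every pair that conflicts lands in different frequencies.

2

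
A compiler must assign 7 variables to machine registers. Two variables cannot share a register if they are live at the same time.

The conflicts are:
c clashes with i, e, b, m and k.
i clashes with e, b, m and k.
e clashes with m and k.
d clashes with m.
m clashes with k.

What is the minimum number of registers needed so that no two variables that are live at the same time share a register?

5

c, i, e, m, k are mutually in conflict, so at least 5 registers are needed.
5 registers suffice: register 1 → {i, d}; register 2 → {c}; register 3 → {b, m}; register 4 → {k}; register 5 → {e}. Every pair that conflicts lands in different registers.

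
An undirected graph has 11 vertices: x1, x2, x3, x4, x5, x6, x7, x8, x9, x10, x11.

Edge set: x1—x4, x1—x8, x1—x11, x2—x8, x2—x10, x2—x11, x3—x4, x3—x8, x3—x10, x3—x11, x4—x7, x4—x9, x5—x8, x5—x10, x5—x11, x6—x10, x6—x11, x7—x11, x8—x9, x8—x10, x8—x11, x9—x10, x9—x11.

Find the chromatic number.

x2, x8, x10 are pairwise adjacent, so at least 3 colors are needed.
3 colors suffice: color 1 → {x4, x10, x11}; color 2 → {x6, x7, x8}; color 3 → {x1, x2, x3, x5, x9}. No two adjacent vertices share a color.

3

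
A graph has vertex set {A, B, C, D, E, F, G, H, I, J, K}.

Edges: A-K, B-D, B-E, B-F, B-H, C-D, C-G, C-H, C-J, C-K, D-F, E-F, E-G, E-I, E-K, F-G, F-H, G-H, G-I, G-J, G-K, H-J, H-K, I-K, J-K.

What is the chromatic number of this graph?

5

C, G, H, J, K are pairwise adjacent (a clique of size 5), so at least 5 colors are needed.
5 colors suffice: A=red, B=red, C=yellow, D=green, E=green, F=blue, G=red, H=green, I=yellow, J=purple, K=blue. Every edge joins two different colors.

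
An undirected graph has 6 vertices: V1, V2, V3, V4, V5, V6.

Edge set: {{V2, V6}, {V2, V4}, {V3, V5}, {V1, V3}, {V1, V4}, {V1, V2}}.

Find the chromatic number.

3

V1, V2, V4 form a triangle, so at least 3 colors are needed.
3 colors suffice: color 1 → {V2, V3}; color 2 → {V1, V5, V6}; color 3 → {V4}. Every edge joins two different colors.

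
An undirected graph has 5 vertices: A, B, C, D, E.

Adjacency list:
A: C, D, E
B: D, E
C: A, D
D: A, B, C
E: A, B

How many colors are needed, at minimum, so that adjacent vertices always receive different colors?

A, C, D are pairwise adjacent, so at least 3 colors are needed.
3 colors suffice: A=red, B=red, C=green, D=blue, E=blue. Each edge has distinct colors on its endpoints.

3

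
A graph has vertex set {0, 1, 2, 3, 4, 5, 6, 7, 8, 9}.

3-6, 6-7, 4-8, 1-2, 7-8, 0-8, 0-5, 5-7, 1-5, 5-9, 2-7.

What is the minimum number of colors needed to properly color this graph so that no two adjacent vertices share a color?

2

1 and 2 are adjacent, so at least 2 colors are needed.
One proper 2-coloring: 0=a, 1=a, 2=b, 3=a, 4=a, 5=b, 6=b, 7=a, 8=b, 9=a. Every edge joins two different colors.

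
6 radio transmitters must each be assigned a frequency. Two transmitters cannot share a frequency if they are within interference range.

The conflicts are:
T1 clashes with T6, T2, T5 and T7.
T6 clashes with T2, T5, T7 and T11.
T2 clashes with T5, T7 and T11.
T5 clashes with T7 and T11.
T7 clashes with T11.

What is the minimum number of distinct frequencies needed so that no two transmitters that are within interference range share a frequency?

T6, T2, T5, T7, T11 pairwise conflict, so at least 5 frequencies are needed.
5 frequencies suffice: frequency 1 → {T6}; frequency 2 → {T5}; frequency 3 → {T7}; frequency 4 → {T2}; frequency 5 → {T1, T11}. No two conflicting transmitters share a frequency.

5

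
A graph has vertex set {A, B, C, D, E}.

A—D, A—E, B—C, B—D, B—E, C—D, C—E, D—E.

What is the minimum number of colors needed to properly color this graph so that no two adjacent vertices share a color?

4

B, C, D, E are pairwise adjacent (a clique of size 4), so at least 4 colors are needed.
A valid assignment using 4 colors: A=3, B=3, C=4, D=1, E=2. Each edge has distinct colors on its endpoints.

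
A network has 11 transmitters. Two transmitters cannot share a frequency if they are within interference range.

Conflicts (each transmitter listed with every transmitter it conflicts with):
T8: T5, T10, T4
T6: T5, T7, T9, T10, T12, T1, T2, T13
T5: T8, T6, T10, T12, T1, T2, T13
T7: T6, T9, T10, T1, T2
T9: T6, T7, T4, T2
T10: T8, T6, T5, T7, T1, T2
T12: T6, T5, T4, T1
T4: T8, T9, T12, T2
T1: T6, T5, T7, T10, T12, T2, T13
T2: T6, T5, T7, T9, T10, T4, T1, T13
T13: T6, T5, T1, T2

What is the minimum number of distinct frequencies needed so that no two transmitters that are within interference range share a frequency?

T6, T5, T1, T2, T13 all conflict with each other, so at least 5 frequencies are needed.
5 frequencies suffice: frequency 1 → {T8, T12, T2}; frequency 2 → {T6, T4}; frequency 3 → {T9, T1}; frequency 4 → {T5, T7}; frequency 5 → {T10, T13}. Every pair that conflicts lands in different frequencies.

5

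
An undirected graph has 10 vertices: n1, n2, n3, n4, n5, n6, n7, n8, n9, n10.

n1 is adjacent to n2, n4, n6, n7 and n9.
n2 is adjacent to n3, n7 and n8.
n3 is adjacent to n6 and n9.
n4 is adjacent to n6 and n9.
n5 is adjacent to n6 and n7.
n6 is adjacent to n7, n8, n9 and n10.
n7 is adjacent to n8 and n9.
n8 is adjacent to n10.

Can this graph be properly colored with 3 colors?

n1, n6, n7, n9 are mutually adjacent (a clique of size 4), so at least 4 colors are needed.
So 3 colors are not enough.

No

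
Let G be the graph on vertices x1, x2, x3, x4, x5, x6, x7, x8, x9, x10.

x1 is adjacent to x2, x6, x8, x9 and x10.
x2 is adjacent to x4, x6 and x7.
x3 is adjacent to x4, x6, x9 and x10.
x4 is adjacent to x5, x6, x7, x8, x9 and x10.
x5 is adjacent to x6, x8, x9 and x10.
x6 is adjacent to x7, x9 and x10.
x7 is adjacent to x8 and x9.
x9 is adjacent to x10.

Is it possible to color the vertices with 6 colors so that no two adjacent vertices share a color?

Yes

The chromatic number is 5. x4, x5, x6, x9, x10 are mutually adjacent (a clique of size 5), so at least 5 colors are needed.
A valid assignment using 5 colors: x1=2, x2=3, x3=5, x4=2, x5=5, x6=1, x7=4, x8=1, x9=3, x10=4.
Since 6 ≥ 5, a proper 6-coloring certainly exists.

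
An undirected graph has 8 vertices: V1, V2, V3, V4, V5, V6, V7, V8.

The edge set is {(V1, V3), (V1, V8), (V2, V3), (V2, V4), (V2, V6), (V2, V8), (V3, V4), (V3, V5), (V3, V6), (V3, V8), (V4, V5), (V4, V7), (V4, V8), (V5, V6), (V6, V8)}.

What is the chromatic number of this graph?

V2, V3, V6, V8 are pairwise adjacent (a clique of size 4), so at least 4 colors are needed.
4 colors suffice: color 1 → {V3, V7}; color 2 → {V5, V8}; color 3 → {V1, V4, V6}; color 4 → {V2}. No two adjacent vertices share a color.

4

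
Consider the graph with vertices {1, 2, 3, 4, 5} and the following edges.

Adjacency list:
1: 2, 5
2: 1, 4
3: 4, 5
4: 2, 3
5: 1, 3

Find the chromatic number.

3

The cycle 3-4-2-1-5-3 has odd length 5, so it cannot be 2-colored; at least 3 colors are needed.
3 colors suffice: color red → {2, 5}; color blue → {1, 3}; color green → {4}. Each edge has distinct colors on its endpoints.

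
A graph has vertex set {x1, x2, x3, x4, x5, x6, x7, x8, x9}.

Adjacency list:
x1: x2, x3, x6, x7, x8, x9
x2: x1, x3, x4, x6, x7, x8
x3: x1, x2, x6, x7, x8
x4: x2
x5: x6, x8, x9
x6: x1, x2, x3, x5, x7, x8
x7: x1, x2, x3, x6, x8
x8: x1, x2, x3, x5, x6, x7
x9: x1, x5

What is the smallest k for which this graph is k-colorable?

6

x1, x2, x3, x6, x7, x8 are pairwise adjacent (a clique of size 6), so at least 6 colors are needed.
One proper 6-coloring: x1=2, x2=1, x3=5, x4=2, x5=1, x6=4, x7=6, x8=3, x9=3. Each edge has distinct colors on its endpoints.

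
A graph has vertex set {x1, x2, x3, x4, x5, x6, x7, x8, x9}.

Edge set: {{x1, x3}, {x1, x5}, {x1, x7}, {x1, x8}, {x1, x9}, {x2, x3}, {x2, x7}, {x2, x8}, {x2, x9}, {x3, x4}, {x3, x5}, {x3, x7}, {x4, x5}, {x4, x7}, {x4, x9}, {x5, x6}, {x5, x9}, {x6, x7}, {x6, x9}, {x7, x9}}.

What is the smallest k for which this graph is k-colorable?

3

x3, x4, x7 are pairwise adjacent, so at least 3 colors are needed.
3 colors suffice: color red → {x5, x7, x8}; color blue → {x3, x9}; color green → {x1, x2, x4, x6}. Each edge has distinct colors on its endpoints.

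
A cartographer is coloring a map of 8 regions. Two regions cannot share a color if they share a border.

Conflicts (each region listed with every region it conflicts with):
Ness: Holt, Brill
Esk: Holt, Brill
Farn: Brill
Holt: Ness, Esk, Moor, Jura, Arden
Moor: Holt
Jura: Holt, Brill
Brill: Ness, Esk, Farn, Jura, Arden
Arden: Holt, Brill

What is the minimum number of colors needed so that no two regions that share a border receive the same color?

2

Holt and Moor conflict, so at least 2 colors are needed.
2 colors suffice: color 1 → {Holt, Brill}; color 2 → {Ness, Esk, Farn, Moor, Jura, Arden}. Each listed conflict is separated.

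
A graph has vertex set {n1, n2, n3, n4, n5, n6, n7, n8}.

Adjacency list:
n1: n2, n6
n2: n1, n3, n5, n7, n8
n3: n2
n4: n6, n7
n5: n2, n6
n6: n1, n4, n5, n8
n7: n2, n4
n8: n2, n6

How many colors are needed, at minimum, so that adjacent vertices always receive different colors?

3

The cycle n6-n8-n2-n7-n4-n6 has odd length 5, so it cannot be 2-colored; at least 3 colors are needed.
3 colors suffice: color 1 → {n2, n6}; color 2 → {n1, n3, n4, n5, n8}; color 3 → {n7}. Every edge joins two different colors.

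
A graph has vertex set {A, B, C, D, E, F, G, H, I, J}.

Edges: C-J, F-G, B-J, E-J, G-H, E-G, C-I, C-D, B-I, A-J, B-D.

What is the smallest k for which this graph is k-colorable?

E and G are adjacent, so at least 2 colors are needed.
One proper 2-coloring: A=blue, B=blue, C=blue, D=red, E=blue, F=blue, G=red, H=blue, I=red, J=red. Each edge has distinct colors on its endpoints.

2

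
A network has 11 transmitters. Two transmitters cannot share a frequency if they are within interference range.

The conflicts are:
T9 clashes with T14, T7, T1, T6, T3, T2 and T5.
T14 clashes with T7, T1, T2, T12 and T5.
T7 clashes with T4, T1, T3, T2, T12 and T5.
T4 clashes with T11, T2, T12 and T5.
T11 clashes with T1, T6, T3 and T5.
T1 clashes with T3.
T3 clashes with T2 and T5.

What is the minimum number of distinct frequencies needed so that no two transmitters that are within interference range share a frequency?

T9, T14, T7, T2 are mutually in conflict, so at least 4 frequencies are needed.
4 frequencies suffice: frequency 1 → {T7, T11}; frequency 2 → {T9, T4}; frequency 3 → {T14, T6, T3}; frequency 4 → {T1, T2, T12, T5}. Each listed conflict is separated.

4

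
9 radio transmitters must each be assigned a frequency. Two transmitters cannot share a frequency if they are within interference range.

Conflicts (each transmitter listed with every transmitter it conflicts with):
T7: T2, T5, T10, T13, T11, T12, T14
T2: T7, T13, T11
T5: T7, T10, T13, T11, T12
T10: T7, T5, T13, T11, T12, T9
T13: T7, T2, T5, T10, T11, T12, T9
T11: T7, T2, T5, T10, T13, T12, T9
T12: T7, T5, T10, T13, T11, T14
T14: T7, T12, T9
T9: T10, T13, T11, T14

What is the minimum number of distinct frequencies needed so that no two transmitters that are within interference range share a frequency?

6

T7, T5, T10, T13, T11, T12 all conflict with each other, so at least 6 frequencies are needed.
Using 6 frequencies: T7=3, T2=4, T5=6, T10=5, T13=1, T11=2, T12=4, T14=1, T9=3. Each listed conflict is separated.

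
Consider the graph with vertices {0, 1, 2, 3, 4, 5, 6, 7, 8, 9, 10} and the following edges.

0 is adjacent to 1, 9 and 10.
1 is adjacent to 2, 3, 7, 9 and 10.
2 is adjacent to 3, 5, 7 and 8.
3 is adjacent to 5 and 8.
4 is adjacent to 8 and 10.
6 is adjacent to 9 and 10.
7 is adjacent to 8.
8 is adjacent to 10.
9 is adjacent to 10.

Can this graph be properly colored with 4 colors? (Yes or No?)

Yes

The chromatic number is 4. 0, 1, 9, 10 form a clique, so at least 4 colors are needed.
One proper 4-coloring: 0=yellow, 1=red, 2=blue, 3=green, 4=green, 5=red, 6=red, 7=green, 8=red, 9=green, 10=blue.
That is already a proper 4-coloring.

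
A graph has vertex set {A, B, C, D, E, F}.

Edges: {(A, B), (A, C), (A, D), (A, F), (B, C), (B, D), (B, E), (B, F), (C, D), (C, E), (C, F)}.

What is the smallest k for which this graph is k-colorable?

A, B, C, D are pairwise adjacent (a clique of size 4), so at least 4 colors are needed.
One proper 4-coloring: A=green, B=red, C=blue, D=yellow, E=green, F=yellow. Each edge has distinct colors on its endpoints.

4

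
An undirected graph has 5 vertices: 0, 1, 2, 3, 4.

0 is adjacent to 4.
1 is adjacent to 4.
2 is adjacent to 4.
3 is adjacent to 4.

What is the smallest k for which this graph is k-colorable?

3 and 4 are adjacent, so at least 2 colors are needed.
One proper 2-coloring: 0=b, 1=b, 2=b, 3=b, 4=a. No two adjacent vertices share a color.

2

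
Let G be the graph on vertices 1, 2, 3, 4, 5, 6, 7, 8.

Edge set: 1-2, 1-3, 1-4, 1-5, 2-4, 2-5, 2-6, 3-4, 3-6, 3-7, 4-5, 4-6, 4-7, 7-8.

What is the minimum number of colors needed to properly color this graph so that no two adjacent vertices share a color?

4

1, 2, 4, 5 form a clique, so at least 4 colors are needed.
A valid assignment using 4 colors: 1=c, 2=b, 3=b, 4=a, 5=d, 6=c, 7=c, 8=a. Each edge has distinct colors on its endpoints.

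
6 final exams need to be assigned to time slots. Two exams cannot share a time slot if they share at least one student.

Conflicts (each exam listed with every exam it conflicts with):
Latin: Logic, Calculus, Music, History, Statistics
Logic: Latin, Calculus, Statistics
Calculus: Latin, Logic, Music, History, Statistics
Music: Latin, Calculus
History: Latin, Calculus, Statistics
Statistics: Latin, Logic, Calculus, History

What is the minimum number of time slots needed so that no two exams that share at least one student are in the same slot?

4

Latin, Calculus, History, Statistics all conflict with each other, so at least 4 time slots are needed.
4 time slots suffice: time slot 1 → {Latin}; time slot 2 → {Calculus}; time slot 3 → {Music, Statistics}; time slot 4 → {Logic, History}. Each listed conflict is separated.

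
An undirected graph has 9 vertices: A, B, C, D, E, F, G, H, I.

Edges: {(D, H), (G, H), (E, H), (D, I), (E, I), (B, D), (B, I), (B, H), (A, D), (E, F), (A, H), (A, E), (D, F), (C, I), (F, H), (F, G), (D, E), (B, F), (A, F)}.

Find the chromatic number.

A, D, E, F, H form a clique, so at least 5 colors are needed.
5 colors suffice: A=5, B=4, C=1, D=1, E=4, F=2, G=1, H=3, I=2. No two adjacent vertices share a color.

5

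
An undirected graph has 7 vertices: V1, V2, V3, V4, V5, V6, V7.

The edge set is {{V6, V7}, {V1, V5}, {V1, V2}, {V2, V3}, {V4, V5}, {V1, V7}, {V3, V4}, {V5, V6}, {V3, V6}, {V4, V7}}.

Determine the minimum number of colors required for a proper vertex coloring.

The cycle V1-V7-V6-V3-V2-V1 has odd length 5, so it cannot be 2-colored; at least 3 colors are needed.
A valid assignment using 3 colors: V1=1, V2=3, V3=2, V4=1, V5=2, V6=1, V7=2. Every edge joins two different colors.

3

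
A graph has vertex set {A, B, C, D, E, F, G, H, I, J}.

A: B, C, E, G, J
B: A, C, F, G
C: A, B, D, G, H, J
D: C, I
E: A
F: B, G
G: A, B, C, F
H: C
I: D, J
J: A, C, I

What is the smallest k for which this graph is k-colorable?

4

A, B, C, G form a clique, so at least 4 colors are needed.
4 colors suffice: color 1 → {C, E, F, I}; color 2 → {A, D, H}; color 3 → {B, J}; color 4 → {G}. No two adjacent vertices share a color.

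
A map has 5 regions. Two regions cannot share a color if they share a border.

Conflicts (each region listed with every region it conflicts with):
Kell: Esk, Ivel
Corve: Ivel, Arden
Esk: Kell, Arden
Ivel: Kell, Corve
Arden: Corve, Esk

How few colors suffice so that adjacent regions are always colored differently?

3

The cycle Corve-Arden-Esk-Kell-Ivel-Corve has odd length 5, so it cannot be 2-colored; at least 3 colors are needed.
3 colors suffice: color 1 → {Esk, Ivel}; color 2 → {Kell, Corve}; color 3 → {Arden}. No two conflicting regions share a color.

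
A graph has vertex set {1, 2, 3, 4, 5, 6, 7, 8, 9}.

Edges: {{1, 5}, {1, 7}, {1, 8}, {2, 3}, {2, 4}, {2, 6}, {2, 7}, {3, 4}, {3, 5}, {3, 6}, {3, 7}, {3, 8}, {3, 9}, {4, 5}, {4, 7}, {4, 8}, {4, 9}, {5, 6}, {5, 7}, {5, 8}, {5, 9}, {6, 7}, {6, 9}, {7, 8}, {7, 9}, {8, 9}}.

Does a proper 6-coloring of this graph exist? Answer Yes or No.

Yes

The chromatic number is 6. 3, 4, 5, 7, 8, 9 are mutually adjacent (a clique of size 6), so at least 6 colors are needed.
6 colors suffice: color a → {7}; color b → {1, 3}; color c → {2, 5}; color d → {6, 8}; color e → {9}; color f → {4}.
That is already a proper 6-coloring.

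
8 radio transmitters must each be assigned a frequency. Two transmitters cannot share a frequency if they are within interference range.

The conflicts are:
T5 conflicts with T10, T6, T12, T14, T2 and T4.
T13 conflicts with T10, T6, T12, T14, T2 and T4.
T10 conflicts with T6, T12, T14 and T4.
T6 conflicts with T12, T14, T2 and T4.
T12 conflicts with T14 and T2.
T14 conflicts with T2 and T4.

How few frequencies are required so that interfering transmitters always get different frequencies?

T5, T6, T12, T14, T2 are mutually in conflict, so at least 5 frequencies are needed.
5 frequencies suffice: frequency 1 → {T14}; frequency 2 → {T6}; frequency 3 → {T10, T2}; frequency 4 → {T5, T13}; frequency 5 → {T12, T4}. No two conflicting transmitters share a frequency.

5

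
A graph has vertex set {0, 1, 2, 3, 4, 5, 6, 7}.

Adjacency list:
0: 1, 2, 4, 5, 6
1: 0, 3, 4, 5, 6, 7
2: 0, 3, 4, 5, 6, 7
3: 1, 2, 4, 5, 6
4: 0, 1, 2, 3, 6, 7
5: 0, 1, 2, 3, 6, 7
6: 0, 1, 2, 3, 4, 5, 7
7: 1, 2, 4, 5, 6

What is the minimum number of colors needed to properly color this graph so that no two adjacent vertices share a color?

0, 1, 5, 6 are mutually adjacent (a clique of size 4), so at least 4 colors are needed.
4 colors suffice: color red → {6}; color blue → {4, 5}; color green → {1, 2}; color yellow → {0, 3, 7}. No two adjacent vertices share a color.

4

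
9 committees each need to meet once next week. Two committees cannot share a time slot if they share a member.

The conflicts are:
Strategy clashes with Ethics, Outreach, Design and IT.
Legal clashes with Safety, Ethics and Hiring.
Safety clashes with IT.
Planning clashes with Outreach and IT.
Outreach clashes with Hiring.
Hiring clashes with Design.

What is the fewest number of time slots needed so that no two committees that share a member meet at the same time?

The cycle Legal-Safety-IT-Strategy-Ethics-Legal has odd length 5, so it cannot be 2-colored; at least 3 time slots are needed.
A valid assignment using 3 time slots: Strategy=1, Legal=2, Safety=1, Planning=1, Ethics=3, Outreach=2, Hiring=1, Design=2, IT=2. No two conflicting committees share a time slot.

3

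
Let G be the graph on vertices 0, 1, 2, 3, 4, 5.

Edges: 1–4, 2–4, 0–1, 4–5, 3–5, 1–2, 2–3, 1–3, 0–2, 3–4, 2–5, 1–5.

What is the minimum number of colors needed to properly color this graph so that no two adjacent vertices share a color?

5

1, 2, 3, 4, 5 form a clique, so at least 5 colors are needed.
5 colors suffice: 0=green, 1=red, 2=blue, 3=purple, 4=yellow, 5=green. Every edge joins two different colors.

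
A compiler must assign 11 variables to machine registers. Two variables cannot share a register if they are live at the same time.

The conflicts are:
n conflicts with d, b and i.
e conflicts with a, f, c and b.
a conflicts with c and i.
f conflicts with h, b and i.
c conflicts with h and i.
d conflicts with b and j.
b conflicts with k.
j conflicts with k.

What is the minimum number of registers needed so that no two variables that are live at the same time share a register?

3

a, c, i pairwise conflict, so at least 3 registers are needed.
3 registers suffice: register 1 → {c, b, j}; register 2 → {e, d, h, i, k}; register 3 → {n, a, f}. No two conflicting variables share a register.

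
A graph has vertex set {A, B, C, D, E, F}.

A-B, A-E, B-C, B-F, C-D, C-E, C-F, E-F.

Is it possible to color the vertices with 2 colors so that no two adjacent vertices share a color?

No

C, E, F are pairwise adjacent, so at least 3 colors are needed.
So 2 colors are not enough.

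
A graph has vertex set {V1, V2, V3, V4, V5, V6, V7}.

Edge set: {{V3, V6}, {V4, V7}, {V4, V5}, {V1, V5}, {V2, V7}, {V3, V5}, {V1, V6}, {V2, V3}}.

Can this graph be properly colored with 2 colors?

The cycle V7-V4-V5-V3-V2-V7 has odd length 5, so it cannot be 2-colored; at least 3 colors are needed.
So 2 colors are not enough.

No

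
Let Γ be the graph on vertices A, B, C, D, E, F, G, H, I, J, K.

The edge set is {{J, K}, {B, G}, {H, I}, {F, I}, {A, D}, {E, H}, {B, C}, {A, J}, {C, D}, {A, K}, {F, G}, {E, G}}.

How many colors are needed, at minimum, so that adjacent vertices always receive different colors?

3

A, J, K are mutually adjacent, so at least 3 colors are needed.
One proper 3-coloring: A=1, B=2, C=1, D=2, E=2, F=2, G=1, H=1, I=3, J=2, K=3. No two adjacent vertices share a color.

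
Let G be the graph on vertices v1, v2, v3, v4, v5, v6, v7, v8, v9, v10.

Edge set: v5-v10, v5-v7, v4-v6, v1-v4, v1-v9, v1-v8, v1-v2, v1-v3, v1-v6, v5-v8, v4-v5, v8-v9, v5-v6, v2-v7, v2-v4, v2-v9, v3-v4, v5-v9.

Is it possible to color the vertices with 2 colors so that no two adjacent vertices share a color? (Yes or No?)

No

v1, v3, v4 are pairwise adjacent, so at least 3 colors are needed.
So 2 colors are not enough.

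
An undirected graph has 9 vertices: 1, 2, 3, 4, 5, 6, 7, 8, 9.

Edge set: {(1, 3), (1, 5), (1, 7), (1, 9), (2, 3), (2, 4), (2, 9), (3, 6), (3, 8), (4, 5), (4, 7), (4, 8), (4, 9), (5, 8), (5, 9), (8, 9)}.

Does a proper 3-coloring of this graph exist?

No

4, 5, 8, 9 form a clique, so at least 4 colors are needed.
So 3 colors are not enough.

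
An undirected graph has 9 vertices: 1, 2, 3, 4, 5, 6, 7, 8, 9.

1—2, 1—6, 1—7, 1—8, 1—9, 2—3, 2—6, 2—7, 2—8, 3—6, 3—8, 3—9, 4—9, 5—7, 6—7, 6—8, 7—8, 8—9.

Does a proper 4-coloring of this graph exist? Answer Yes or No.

No

1, 2, 6, 7, 8 are pairwise adjacent (a clique of size 5), so at least 5 colors are needed.
So 4 colors are not enough.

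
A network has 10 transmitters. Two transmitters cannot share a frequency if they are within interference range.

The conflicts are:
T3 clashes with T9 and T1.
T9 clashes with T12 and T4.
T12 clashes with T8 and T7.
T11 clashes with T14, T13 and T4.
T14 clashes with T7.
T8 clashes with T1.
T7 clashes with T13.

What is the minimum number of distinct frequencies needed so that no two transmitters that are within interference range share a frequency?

3

The cycle T3-T9-T12-T8-T1-T3 has odd length 5, so it cannot be 2-colored; at least 3 frequencies are needed.
A valid assignment using 3 frequencies: T3=2, T9=1, T12=2, T11=1, T14=2, T8=3, T1=1, T7=1, T13=2, T4=2. Every pair that conflicts lands in different frequencies.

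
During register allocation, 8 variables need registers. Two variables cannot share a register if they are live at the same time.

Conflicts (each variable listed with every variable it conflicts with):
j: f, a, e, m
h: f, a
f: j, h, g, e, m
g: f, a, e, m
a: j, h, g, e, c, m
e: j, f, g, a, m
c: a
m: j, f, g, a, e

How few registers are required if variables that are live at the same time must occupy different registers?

4

f, g, e, m all conflict with each other, so at least 4 registers are needed.
A valid assignment using 4 registers: j=4, h=2, f=1, g=4, a=1, e=2, c=2, m=3. No two conflicting variables share a register.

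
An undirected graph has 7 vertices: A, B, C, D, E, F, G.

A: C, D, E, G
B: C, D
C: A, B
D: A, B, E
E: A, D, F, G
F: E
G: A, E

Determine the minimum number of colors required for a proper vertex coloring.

A, E, G are pairwise adjacent, so at least 3 colors are needed.
3 colors suffice: A=red, B=red, C=blue, D=green, E=blue, F=red, G=green. Every edge joins two different colors.

3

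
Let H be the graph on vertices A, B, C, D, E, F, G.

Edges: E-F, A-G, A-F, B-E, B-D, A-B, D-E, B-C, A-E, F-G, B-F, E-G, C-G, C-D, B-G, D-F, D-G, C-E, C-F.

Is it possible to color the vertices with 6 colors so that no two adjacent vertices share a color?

Yes

The chromatic number is 6. B, C, D, E, F, G are mutually adjacent (a clique of size 6), so at least 6 colors are needed.
One proper 6-coloring: A=5, B=4, C=5, D=6, E=2, F=1, G=3.
That is already a proper 6-coloring.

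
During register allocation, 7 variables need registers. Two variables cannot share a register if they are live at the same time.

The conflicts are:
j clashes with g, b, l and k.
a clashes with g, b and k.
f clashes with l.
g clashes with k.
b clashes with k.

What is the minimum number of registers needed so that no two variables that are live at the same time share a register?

3

j, g, k all conflict with each other, so at least 3 registers are needed.
3 registers suffice: register 1 → {l, k}; register 2 → {j, a, f}; register 3 → {g, b}. No two conflicting variables share a register.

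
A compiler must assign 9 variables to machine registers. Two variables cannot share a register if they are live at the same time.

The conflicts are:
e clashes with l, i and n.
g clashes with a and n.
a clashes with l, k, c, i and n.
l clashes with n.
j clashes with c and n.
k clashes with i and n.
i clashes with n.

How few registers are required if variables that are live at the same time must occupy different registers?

a, k, i, n are mutually in conflict, so at least 4 registers are needed.
4 registers suffice: e=2, g=3, a=2, l=3, j=2, k=4, c=1, i=3, n=1. Each listed conflict is separated.

4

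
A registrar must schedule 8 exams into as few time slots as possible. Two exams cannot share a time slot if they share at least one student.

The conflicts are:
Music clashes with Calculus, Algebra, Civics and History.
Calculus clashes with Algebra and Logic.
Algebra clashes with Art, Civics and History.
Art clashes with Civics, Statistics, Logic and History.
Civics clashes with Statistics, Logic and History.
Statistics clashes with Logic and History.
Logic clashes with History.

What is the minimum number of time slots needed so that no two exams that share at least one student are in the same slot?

Art, Civics, Statistics, Logic, History all conflict with each other, so at least 5 time slots are needed.
Using 5 time slots: Music=4, Calculus=1, Algebra=3, Art=4, Civics=2, Statistics=5, Logic=3, History=1. No two conflicting exams share a time slot.

5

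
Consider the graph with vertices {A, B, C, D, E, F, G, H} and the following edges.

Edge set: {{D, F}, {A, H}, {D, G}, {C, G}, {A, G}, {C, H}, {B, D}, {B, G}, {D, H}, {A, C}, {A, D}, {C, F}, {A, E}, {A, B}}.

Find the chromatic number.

A, B, D, G are pairwise adjacent (a clique of size 4), so at least 4 colors are needed.
4 colors suffice: color 1 → {A, F}; color 2 → {C, D, E}; color 3 → {G, H}; color 4 → {B}. Each edge has distinct colors on its endpoints.

4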